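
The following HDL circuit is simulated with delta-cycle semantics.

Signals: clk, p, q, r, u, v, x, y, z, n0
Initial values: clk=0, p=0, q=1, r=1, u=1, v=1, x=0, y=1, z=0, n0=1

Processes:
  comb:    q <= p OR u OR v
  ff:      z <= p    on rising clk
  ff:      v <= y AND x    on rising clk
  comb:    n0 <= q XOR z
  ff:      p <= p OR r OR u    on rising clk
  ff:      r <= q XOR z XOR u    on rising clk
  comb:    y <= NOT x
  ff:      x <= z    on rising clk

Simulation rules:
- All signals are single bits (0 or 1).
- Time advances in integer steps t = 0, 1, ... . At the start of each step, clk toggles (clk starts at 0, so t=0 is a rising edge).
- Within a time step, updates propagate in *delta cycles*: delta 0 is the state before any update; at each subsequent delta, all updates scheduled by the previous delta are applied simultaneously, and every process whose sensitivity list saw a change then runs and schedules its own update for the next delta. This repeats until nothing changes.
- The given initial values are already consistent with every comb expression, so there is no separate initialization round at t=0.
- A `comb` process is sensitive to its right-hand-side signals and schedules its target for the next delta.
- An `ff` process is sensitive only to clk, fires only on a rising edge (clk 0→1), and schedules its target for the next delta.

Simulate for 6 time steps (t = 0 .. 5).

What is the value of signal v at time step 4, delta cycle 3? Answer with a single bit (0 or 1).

0

t0.Δ0 z=0 q=1 x=0 v=1 r=1 p=0 n0=1 clk=0 y=1 u=1
t0.Δ1 z=0 q=1 x=0 v=1 r=1 p=0 n0=1 clk=1 y=1 u=1
t0.Δ2 z=0 q=1 x=0 v=0 r=0 p=1 n0=1 clk=1 y=1 u=1
t1.Δ0 z=0 q=1 x=0 v=0 r=0 p=1 n0=1 clk=1 y=1 u=1
t1.Δ1 z=0 q=1 x=0 v=0 r=0 p=1 n0=1 clk=0 y=1 u=1
t2.Δ0 z=0 q=1 x=0 v=0 r=0 p=1 n0=1 clk=0 y=1 u=1
t2.Δ1 z=0 q=1 x=0 v=0 r=0 p=1 n0=1 clk=1 y=1 u=1
t2.Δ2 z=1 q=1 x=0 v=0 r=0 p=1 n0=1 clk=1 y=1 u=1
t2.Δ3 z=1 q=1 x=0 v=0 r=0 p=1 n0=0 clk=1 y=1 u=1
t3.Δ0 z=1 q=1 x=0 v=0 r=0 p=1 n0=0 clk=1 y=1 u=1
t3.Δ1 z=1 q=1 x=0 v=0 r=0 p=1 n0=0 clk=0 y=1 u=1
t4.Δ0 z=1 q=1 x=0 v=0 r=0 p=1 n0=0 clk=0 y=1 u=1
t4.Δ1 z=1 q=1 x=0 v=0 r=0 p=1 n0=0 clk=1 y=1 u=1
t4.Δ2 z=1 q=1 x=1 v=0 r=1 p=1 n0=0 clk=1 y=1 u=1
t4.Δ3 z=1 q=1 x=1 v=0 r=1 p=1 n0=0 clk=1 y=0 u=1
t5.Δ0 z=1 q=1 x=1 v=0 r=1 p=1 n0=0 clk=1 y=0 u=1
t5.Δ1 z=1 q=1 x=1 v=0 r=1 p=1 n0=0 clk=0 y=0 u=1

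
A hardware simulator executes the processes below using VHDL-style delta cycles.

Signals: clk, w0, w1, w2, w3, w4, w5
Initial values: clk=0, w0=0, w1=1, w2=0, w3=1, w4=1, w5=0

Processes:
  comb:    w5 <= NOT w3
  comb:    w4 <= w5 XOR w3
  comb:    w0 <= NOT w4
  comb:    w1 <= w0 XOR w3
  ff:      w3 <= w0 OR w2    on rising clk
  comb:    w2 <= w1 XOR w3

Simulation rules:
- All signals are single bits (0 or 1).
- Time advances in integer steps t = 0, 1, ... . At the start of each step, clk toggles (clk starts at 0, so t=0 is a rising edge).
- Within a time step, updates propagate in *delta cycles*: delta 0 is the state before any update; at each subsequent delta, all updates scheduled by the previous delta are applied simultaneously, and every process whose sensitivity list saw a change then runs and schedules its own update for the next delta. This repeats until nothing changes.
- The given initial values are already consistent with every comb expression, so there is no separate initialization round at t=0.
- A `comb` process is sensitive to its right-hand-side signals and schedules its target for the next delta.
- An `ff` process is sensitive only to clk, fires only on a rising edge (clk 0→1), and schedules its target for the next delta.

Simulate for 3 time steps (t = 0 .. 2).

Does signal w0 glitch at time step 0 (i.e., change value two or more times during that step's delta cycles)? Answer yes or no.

t0.Δ0 w2=0 w1=1 w4=1 w3=1 clk=0 w0=0 w5=0
t0.Δ1 w2=0 w1=1 w4=1 w3=1 clk=1 w0=0 w5=0
t0.Δ2 w2=0 w1=1 w4=1 w3=0 clk=1 w0=0 w5=0
t0.Δ3 w2=1 w1=0 w4=0 w3=0 clk=1 w0=0 w5=1
t0.Δ4 w2=0 w1=0 w4=1 w3=0 clk=1 w0=1 w5=1
t0.Δ5 w2=0 w1=1 w4=1 w3=0 clk=1 w0=0 w5=1
t0.Δ6 w2=1 w1=0 w4=1 w3=0 clk=1 w0=0 w5=1
t0.Δ7 w2=0 w1=0 w4=1 w3=0 clk=1 w0=0 w5=1
t1.Δ0 w2=0 w1=0 w4=1 w3=0 clk=1 w0=0 w5=1
t1.Δ1 w2=0 w1=0 w4=1 w3=0 clk=0 w0=0 w5=1
t2.Δ0 w2=0 w1=0 w4=1 w3=0 clk=0 w0=0 w5=1
t2.Δ1 w2=0 w1=0 w4=1 w3=0 clk=1 w0=0 w5=1

yes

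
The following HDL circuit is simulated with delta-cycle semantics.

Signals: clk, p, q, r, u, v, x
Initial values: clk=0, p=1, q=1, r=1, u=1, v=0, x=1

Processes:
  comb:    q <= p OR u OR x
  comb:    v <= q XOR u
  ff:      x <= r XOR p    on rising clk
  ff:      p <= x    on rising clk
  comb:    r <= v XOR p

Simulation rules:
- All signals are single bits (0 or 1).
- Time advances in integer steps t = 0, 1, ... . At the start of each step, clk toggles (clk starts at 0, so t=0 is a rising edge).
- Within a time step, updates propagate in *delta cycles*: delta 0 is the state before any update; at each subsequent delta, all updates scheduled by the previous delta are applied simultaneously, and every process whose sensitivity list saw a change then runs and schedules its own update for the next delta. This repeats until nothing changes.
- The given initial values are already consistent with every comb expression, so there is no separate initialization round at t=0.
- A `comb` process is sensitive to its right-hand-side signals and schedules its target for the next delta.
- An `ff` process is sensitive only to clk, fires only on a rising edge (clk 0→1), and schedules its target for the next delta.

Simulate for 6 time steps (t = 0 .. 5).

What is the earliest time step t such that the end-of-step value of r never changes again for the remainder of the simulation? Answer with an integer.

2

t0.Δ0 clk=0 x=1 u=1 v=0 p=1 q=1 r=1
t0.Δ1 clk=1 x=1 u=1 v=0 p=1 q=1 r=1
t0.Δ2 clk=1 x=0 u=1 v=0 p=1 q=1 r=1
t1.Δ0 clk=1 x=0 u=1 v=0 p=1 q=1 r=1
t1.Δ1 clk=0 x=0 u=1 v=0 p=1 q=1 r=1
t2.Δ0 clk=0 x=0 u=1 v=0 p=1 q=1 r=1
t2.Δ1 clk=1 x=0 u=1 v=0 p=1 q=1 r=1
t2.Δ2 clk=1 x=0 u=1 v=0 p=0 q=1 r=1
t2.Δ3 clk=1 x=0 u=1 v=0 p=0 q=1 r=0
t3.Δ0 clk=1 x=0 u=1 v=0 p=0 q=1 r=0
t3.Δ1 clk=0 x=0 u=1 v=0 p=0 q=1 r=0
t4.Δ0 clk=0 x=0 u=1 v=0 p=0 q=1 r=0
t4.Δ1 clk=1 x=0 u=1 v=0 p=0 q=1 r=0
t5.Δ0 clk=1 x=0 u=1 v=0 p=0 q=1 r=0
t5.Δ1 clk=0 x=0 u=1 v=0 p=0 q=1 r=0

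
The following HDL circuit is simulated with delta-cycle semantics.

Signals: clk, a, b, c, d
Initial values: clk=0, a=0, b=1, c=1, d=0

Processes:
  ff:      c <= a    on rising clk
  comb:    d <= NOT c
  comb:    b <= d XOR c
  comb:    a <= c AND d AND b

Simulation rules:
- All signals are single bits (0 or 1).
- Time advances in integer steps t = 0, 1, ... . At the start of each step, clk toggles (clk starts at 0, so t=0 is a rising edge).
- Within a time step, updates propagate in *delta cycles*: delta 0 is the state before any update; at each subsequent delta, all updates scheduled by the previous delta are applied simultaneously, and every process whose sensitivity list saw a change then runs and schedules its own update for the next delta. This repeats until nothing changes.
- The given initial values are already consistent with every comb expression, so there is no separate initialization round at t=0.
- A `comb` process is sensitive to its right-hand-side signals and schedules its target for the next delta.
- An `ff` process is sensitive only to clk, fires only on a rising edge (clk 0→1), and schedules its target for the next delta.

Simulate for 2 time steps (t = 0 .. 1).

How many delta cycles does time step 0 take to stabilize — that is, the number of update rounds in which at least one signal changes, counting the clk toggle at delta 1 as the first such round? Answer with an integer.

4

t=0 Δ0: d=0 c=1 a=0 b=1 clk=0
  Δ1: clk:0→1
  Δ2: c:1→0
  Δ3: d:0→1, b:1→0
  Δ4: b:0→1
  (4Δ to stable)
t=1 Δ0: d=1 c=0 a=0 b=1 clk=1
  Δ1: clk:1→0
  (1Δ to stable)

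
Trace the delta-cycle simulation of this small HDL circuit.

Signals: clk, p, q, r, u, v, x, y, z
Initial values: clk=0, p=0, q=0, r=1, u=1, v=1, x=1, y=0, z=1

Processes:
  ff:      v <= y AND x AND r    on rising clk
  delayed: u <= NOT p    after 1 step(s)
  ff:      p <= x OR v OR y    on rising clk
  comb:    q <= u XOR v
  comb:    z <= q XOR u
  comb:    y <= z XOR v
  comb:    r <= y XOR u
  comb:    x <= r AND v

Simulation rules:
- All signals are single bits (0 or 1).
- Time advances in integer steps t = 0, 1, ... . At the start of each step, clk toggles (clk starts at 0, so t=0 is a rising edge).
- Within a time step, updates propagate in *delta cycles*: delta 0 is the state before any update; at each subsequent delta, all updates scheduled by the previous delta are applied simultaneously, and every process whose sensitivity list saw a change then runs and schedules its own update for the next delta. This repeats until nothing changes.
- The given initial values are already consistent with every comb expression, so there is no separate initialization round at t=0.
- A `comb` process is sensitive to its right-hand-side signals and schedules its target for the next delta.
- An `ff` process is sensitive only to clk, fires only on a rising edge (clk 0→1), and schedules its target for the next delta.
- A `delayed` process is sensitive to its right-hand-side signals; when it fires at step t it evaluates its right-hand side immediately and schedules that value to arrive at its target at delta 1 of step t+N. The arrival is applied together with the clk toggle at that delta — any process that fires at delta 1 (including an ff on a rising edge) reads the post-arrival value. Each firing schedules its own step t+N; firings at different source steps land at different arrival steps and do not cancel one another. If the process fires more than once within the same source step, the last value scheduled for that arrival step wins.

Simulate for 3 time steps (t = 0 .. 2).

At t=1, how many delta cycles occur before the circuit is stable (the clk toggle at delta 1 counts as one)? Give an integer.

5

t0.Δ0 clk=0 r=1 x=1 u=1 v=1 q=0 y=0 p=0 z=1
t0.Δ1 clk=1 r=1 x=1 u=1 v=1 q=0 y=0 p=0 z=1
t0.Δ2 clk=1 r=1 x=1 u=1 v=0 q=0 y=0 p=1 z=1
t0.Δ3 clk=1 r=1 x=0 u=1 v=0 q=1 y=1 p=1 z=1
t0.Δ4 clk=1 r=0 x=0 u=1 v=0 q=1 y=1 p=1 z=0
t0.Δ5 clk=1 r=0 x=0 u=1 v=0 q=1 y=0 p=1 z=0
t0.Δ6 clk=1 r=1 x=0 u=1 v=0 q=1 y=0 p=1 z=0
t1.Δ0 clk=1 r=1 x=0 u=1 v=0 q=1 y=0 p=1 z=0
t1.Δ1 clk=0 r=1 x=0 u=0 v=0 q=1 y=0 p=1 z=0
t1.Δ2 clk=0 r=0 x=0 u=0 v=0 q=0 y=0 p=1 z=1
t1.Δ3 clk=0 r=0 x=0 u=0 v=0 q=0 y=1 p=1 z=0
t1.Δ4 clk=0 r=1 x=0 u=0 v=0 q=0 y=0 p=1 z=0
t1.Δ5 clk=0 r=0 x=0 u=0 v=0 q=0 y=0 p=1 z=0
t2.Δ0 clk=0 r=0 x=0 u=0 v=0 q=0 y=0 p=1 z=0
t2.Δ1 clk=1 r=0 x=0 u=0 v=0 q=0 y=0 p=1 z=0
t2.Δ2 clk=1 r=0 x=0 u=0 v=0 q=0 y=0 p=0 z=0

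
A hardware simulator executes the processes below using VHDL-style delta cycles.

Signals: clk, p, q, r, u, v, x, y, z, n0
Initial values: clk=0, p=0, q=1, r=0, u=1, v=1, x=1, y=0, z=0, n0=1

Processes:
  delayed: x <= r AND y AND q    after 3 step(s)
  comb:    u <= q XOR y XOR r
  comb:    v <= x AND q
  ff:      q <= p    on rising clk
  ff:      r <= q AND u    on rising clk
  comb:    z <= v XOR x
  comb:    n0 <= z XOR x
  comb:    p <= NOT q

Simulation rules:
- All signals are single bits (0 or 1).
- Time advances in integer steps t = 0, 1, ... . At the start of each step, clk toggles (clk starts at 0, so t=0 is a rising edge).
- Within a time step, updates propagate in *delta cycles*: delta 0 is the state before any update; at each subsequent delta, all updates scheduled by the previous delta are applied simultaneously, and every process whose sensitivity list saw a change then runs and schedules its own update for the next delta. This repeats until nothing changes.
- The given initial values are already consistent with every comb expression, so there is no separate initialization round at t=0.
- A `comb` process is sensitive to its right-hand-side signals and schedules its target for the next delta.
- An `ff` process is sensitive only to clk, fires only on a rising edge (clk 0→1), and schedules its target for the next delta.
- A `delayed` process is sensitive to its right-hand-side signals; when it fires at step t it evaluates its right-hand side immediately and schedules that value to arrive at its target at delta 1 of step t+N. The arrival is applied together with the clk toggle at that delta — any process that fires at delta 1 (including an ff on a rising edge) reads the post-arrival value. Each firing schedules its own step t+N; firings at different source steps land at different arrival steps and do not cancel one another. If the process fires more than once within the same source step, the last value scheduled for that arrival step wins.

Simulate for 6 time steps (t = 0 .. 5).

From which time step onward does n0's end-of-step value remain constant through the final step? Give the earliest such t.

3

[bits: z,x,y,q,clk,n0,v,p,u,r]
t=0: Δ0=0101011010 Δ1=0101111010 Δ2=0100111011 Δ3=0100110111 Δ4=1100110111 Δ5=1100100111 | 5Δ
t=1: Δ0=1100100111 Δ1=1100000111 | 1Δ
t=2: Δ0=1100000111 Δ1=1100100111 Δ2=1101100110 Δ3=1101101010 Δ4=0101101010 Δ5=0101111010 | 5Δ
t=3: Δ0=0101111010 Δ1=0001011010 Δ2=1001000010 Δ3=0001010010 Δ4=0001000010 | 4Δ
t=4: Δ0=0001000010 Δ1=0001100010 Δ2=0000100011 Δ3=0000100111 | 3Δ
t=5: Δ0=0000100111 Δ1=0000000111 | 1Δ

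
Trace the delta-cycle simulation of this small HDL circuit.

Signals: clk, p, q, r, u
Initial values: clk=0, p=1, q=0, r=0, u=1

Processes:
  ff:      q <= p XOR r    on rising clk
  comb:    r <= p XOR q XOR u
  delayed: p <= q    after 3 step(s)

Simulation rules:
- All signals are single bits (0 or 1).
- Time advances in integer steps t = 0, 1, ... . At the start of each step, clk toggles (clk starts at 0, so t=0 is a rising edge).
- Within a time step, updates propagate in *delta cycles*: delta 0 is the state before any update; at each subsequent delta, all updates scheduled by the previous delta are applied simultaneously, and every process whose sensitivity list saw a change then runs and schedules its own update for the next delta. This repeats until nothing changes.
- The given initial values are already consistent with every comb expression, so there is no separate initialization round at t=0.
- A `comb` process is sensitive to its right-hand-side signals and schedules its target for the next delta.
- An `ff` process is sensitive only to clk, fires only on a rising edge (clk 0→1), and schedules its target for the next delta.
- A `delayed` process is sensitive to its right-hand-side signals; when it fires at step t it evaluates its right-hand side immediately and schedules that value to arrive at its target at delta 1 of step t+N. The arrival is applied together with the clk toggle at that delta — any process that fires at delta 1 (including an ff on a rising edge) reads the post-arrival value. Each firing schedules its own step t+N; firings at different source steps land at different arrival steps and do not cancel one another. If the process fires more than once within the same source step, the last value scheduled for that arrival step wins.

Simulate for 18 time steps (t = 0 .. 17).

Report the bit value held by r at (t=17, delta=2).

t=0 Δ0: u=1 q=0 clk=0 r=0 p=1
  Δ1: clk:0→1
  Δ2: q:0→1
  Δ3: r:0→1
  (3Δ to stable)
t=1 Δ0: u=1 q=1 clk=1 r=1 p=1
  Δ1: clk:1→0
  (1Δ to stable)
t=2 Δ0: u=1 q=1 clk=0 r=1 p=1
  Δ1: clk:0→1
  Δ2: q:1→0
  Δ3: r:1→0
  (3Δ to stable)
t=3 Δ0: u=1 q=0 clk=1 r=0 p=1
  Δ1: clk:1→0
  (1Δ to stable)
t=4 Δ0: u=1 q=0 clk=0 r=0 p=1
  Δ1: clk:0→1
  Δ2: q:0→1
  Δ3: r:0→1
  (3Δ to stable)
t=5 Δ0: u=1 q=1 clk=1 r=1 p=1
  Δ1: clk:1→0, p:1→0
  Δ2: r:1→0
  (2Δ to stable)
t=6 Δ0: u=1 q=1 clk=0 r=0 p=0
  Δ1: clk:0→1
  Δ2: q:1→0
  Δ3: r:0→1
  (3Δ to stable)
t=7 Δ0: u=1 q=0 clk=1 r=1 p=0
  Δ1: clk:1→0, p:0→1
  Δ2: r:1→0
  (2Δ to stable)
t=8 Δ0: u=1 q=0 clk=0 r=0 p=1
  Δ1: clk:0→1
  Δ2: q:0→1
  Δ3: r:0→1
  (3Δ to stable)
t=9 Δ0: u=1 q=1 clk=1 r=1 p=1
  Δ1: clk:1→0, p:1→0
  Δ2: r:1→0
  (2Δ to stable)
t=10 Δ0: u=1 q=1 clk=0 r=0 p=0
  Δ1: clk:0→1
  Δ2: q:1→0
  Δ3: r:0→1
  (3Δ to stable)
t=11 Δ0: u=1 q=0 clk=1 r=1 p=0
  Δ1: clk:1→0, p:0→1
  Δ2: r:1→0
  (2Δ to stable)
t=12 Δ0: u=1 q=0 clk=0 r=0 p=1
  Δ1: clk:0→1
  Δ2: q:0→1
  Δ3: r:0→1
  (3Δ to stable)
t=13 Δ0: u=1 q=1 clk=1 r=1 p=1
  Δ1: clk:1→0, p:1→0
  Δ2: r:1→0
  (2Δ to stable)
t=14 Δ0: u=1 q=1 clk=0 r=0 p=0
  Δ1: clk:0→1
  Δ2: q:1→0
  Δ3: r:0→1
  (3Δ to stable)
t=15 Δ0: u=1 q=0 clk=1 r=1 p=0
  Δ1: clk:1→0, p:0→1
  Δ2: r:1→0
  (2Δ to stable)
t=16 Δ0: u=1 q=0 clk=0 r=0 p=1
  Δ1: clk:0→1
  Δ2: q:0→1
  Δ3: r:0→1
  (3Δ to stable)
t=17 Δ0: u=1 q=1 clk=1 r=1 p=1
  Δ1: clk:1→0, p:1→0
  Δ2: r:1→0
  (2Δ to stable)

0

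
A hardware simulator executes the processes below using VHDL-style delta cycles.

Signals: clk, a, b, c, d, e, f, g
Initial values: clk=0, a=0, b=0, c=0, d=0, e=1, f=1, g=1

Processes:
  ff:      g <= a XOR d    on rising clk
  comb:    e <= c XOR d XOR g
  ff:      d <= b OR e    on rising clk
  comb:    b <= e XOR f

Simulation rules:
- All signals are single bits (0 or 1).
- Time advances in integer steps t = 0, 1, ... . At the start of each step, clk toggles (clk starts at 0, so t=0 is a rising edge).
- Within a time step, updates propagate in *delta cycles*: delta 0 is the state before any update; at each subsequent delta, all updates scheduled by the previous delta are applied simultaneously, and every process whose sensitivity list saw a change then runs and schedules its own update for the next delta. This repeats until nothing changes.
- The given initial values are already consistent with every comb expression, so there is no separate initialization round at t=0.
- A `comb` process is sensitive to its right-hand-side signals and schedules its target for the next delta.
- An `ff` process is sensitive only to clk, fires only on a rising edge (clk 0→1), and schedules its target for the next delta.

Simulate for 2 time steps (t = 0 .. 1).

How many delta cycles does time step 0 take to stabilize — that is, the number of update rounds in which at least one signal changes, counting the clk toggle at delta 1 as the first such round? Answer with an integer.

2

t0.Δ0 f=1 g=1 d=0 b=0 c=0 e=1 a=0 clk=0
t0.Δ1 f=1 g=1 d=0 b=0 c=0 e=1 a=0 clk=1
t0.Δ2 f=1 g=0 d=1 b=0 c=0 e=1 a=0 clk=1
t1.Δ0 f=1 g=0 d=1 b=0 c=0 e=1 a=0 clk=1
t1.Δ1 f=1 g=0 d=1 b=0 c=0 e=1 a=0 clk=0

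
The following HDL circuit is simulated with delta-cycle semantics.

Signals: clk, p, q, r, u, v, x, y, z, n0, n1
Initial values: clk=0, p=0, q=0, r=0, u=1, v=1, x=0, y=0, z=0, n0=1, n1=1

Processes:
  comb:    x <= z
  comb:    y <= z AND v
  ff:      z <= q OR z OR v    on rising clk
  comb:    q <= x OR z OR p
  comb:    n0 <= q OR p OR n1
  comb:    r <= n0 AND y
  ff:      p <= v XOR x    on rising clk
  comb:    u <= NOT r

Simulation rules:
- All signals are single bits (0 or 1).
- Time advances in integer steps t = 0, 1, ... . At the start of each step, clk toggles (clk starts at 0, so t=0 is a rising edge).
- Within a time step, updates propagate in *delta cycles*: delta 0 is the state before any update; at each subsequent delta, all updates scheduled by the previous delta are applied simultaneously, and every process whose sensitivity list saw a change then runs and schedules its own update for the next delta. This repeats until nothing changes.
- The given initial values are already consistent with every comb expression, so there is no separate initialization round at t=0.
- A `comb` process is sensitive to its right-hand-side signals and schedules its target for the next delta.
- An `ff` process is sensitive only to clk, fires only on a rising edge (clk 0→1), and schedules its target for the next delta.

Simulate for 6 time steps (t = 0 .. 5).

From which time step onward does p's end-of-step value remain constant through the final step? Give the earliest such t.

t0.Δ0 v=1 x=0 n0=1 u=1 clk=0 r=0 y=0 q=0 z=0 n1=1 p=0
t0.Δ1 v=1 x=0 n0=1 u=1 clk=1 r=0 y=0 q=0 z=0 n1=1 p=0
t0.Δ2 v=1 x=0 n0=1 u=1 clk=1 r=0 y=0 q=0 z=1 n1=1 p=1
t0.Δ3 v=1 x=1 n0=1 u=1 clk=1 r=0 y=1 q=1 z=1 n1=1 p=1
t0.Δ4 v=1 x=1 n0=1 u=1 clk=1 r=1 y=1 q=1 z=1 n1=1 p=1
t0.Δ5 v=1 x=1 n0=1 u=0 clk=1 r=1 y=1 q=1 z=1 n1=1 p=1
t1.Δ0 v=1 x=1 n0=1 u=0 clk=1 r=1 y=1 q=1 z=1 n1=1 p=1
t1.Δ1 v=1 x=1 n0=1 u=0 clk=0 r=1 y=1 q=1 z=1 n1=1 p=1
t2.Δ0 v=1 x=1 n0=1 u=0 clk=0 r=1 y=1 q=1 z=1 n1=1 p=1
t2.Δ1 v=1 x=1 n0=1 u=0 clk=1 r=1 y=1 q=1 z=1 n1=1 p=1
t2.Δ2 v=1 x=1 n0=1 u=0 clk=1 r=1 y=1 q=1 z=1 n1=1 p=0
t3.Δ0 v=1 x=1 n0=1 u=0 clk=1 r=1 y=1 q=1 z=1 n1=1 p=0
t3.Δ1 v=1 x=1 n0=1 u=0 clk=0 r=1 y=1 q=1 z=1 n1=1 p=0
t4.Δ0 v=1 x=1 n0=1 u=0 clk=0 r=1 y=1 q=1 z=1 n1=1 p=0
t4.Δ1 v=1 x=1 n0=1 u=0 clk=1 r=1 y=1 q=1 z=1 n1=1 p=0
t5.Δ0 v=1 x=1 n0=1 u=0 clk=1 r=1 y=1 q=1 z=1 n1=1 p=0
t5.Δ1 v=1 x=1 n0=1 u=0 clk=0 r=1 y=1 q=1 z=1 n1=1 p=0

2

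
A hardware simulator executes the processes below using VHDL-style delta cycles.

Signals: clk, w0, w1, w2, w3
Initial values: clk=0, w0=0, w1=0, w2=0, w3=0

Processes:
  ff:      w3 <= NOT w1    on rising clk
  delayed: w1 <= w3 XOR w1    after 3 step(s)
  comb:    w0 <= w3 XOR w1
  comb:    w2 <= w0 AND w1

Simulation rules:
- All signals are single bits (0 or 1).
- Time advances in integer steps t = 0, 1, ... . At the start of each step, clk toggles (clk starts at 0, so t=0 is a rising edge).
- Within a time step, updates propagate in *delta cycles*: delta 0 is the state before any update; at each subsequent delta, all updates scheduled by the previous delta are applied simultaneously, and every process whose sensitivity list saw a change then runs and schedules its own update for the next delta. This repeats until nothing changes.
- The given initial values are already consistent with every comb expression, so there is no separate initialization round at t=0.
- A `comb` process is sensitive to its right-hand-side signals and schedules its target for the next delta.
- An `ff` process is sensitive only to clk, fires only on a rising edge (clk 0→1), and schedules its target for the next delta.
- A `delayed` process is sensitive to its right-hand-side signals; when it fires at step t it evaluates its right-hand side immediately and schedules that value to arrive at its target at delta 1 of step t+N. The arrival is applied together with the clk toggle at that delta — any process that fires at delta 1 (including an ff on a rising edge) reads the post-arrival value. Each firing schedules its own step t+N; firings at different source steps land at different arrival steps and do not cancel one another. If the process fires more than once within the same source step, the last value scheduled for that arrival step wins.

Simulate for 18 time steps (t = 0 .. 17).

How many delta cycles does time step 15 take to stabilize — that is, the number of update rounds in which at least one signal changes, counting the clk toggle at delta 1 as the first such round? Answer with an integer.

3

t0.Δ0 clk=0 w1=0 w2=0 w3=0 w0=0
t0.Δ1 clk=1 w1=0 w2=0 w3=0 w0=0
t0.Δ2 clk=1 w1=0 w2=0 w3=1 w0=0
t0.Δ3 clk=1 w1=0 w2=0 w3=1 w0=1
t1.Δ0 clk=1 w1=0 w2=0 w3=1 w0=1
t1.Δ1 clk=0 w1=0 w2=0 w3=1 w0=1
t2.Δ0 clk=0 w1=0 w2=0 w3=1 w0=1
t2.Δ1 clk=1 w1=0 w2=0 w3=1 w0=1
t3.Δ0 clk=1 w1=0 w2=0 w3=1 w0=1
t3.Δ1 clk=0 w1=1 w2=0 w3=1 w0=1
t3.Δ2 clk=0 w1=1 w2=1 w3=1 w0=0
t3.Δ3 clk=0 w1=1 w2=0 w3=1 w0=0
t4.Δ0 clk=0 w1=1 w2=0 w3=1 w0=0
t4.Δ1 clk=1 w1=1 w2=0 w3=1 w0=0
t4.Δ2 clk=1 w1=1 w2=0 w3=0 w0=0
t4.Δ3 clk=1 w1=1 w2=0 w3=0 w0=1
t4.Δ4 clk=1 w1=1 w2=1 w3=0 w0=1
t5.Δ0 clk=1 w1=1 w2=1 w3=0 w0=1
t5.Δ1 clk=0 w1=1 w2=1 w3=0 w0=1
t6.Δ0 clk=0 w1=1 w2=1 w3=0 w0=1
t6.Δ1 clk=1 w1=0 w2=1 w3=0 w0=1
t6.Δ2 clk=1 w1=0 w2=0 w3=1 w0=0
t6.Δ3 clk=1 w1=0 w2=0 w3=1 w0=1
t7.Δ0 clk=1 w1=0 w2=0 w3=1 w0=1
t7.Δ1 clk=0 w1=1 w2=0 w3=1 w0=1
t7.Δ2 clk=0 w1=1 w2=1 w3=1 w0=0
t7.Δ3 clk=0 w1=1 w2=0 w3=1 w0=0
t8.Δ0 clk=0 w1=1 w2=0 w3=1 w0=0
t8.Δ1 clk=1 w1=1 w2=0 w3=1 w0=0
t8.Δ2 clk=1 w1=1 w2=0 w3=0 w0=0
t8.Δ3 clk=1 w1=1 w2=0 w3=0 w0=1
t8.Δ4 clk=1 w1=1 w2=1 w3=0 w0=1
t9.Δ0 clk=1 w1=1 w2=1 w3=0 w0=1
t9.Δ1 clk=0 w1=1 w2=1 w3=0 w0=1
t10.Δ0 clk=0 w1=1 w2=1 w3=0 w0=1
t10.Δ1 clk=1 w1=0 w2=1 w3=0 w0=1
t10.Δ2 clk=1 w1=0 w2=0 w3=1 w0=0
t10.Δ3 clk=1 w1=0 w2=0 w3=1 w0=1
t11.Δ0 clk=1 w1=0 w2=0 w3=1 w0=1
t11.Δ1 clk=0 w1=1 w2=0 w3=1 w0=1
t11.Δ2 clk=0 w1=1 w2=1 w3=1 w0=0
t11.Δ3 clk=0 w1=1 w2=0 w3=1 w0=0
t12.Δ0 clk=0 w1=1 w2=0 w3=1 w0=0
t12.Δ1 clk=1 w1=1 w2=0 w3=1 w0=0
t12.Δ2 clk=1 w1=1 w2=0 w3=0 w0=0
t12.Δ3 clk=1 w1=1 w2=0 w3=0 w0=1
t12.Δ4 clk=1 w1=1 w2=1 w3=0 w0=1
t13.Δ0 clk=1 w1=1 w2=1 w3=0 w0=1
t13.Δ1 clk=0 w1=1 w2=1 w3=0 w0=1
t14.Δ0 clk=0 w1=1 w2=1 w3=0 w0=1
t14.Δ1 clk=1 w1=0 w2=1 w3=0 w0=1
t14.Δ2 clk=1 w1=0 w2=0 w3=1 w0=0
t14.Δ3 clk=1 w1=0 w2=0 w3=1 w0=1
t15.Δ0 clk=1 w1=0 w2=0 w3=1 w0=1
t15.Δ1 clk=0 w1=1 w2=0 w3=1 w0=1
t15.Δ2 clk=0 w1=1 w2=1 w3=1 w0=0
t15.Δ3 clk=0 w1=1 w2=0 w3=1 w0=0
t16.Δ0 clk=0 w1=1 w2=0 w3=1 w0=0
t16.Δ1 clk=1 w1=1 w2=0 w3=1 w0=0
t16.Δ2 clk=1 w1=1 w2=0 w3=0 w0=0
t16.Δ3 clk=1 w1=1 w2=0 w3=0 w0=1
t16.Δ4 clk=1 w1=1 w2=1 w3=0 w0=1
t17.Δ0 clk=1 w1=1 w2=1 w3=0 w0=1
t17.Δ1 clk=0 w1=1 w2=1 w3=0 w0=1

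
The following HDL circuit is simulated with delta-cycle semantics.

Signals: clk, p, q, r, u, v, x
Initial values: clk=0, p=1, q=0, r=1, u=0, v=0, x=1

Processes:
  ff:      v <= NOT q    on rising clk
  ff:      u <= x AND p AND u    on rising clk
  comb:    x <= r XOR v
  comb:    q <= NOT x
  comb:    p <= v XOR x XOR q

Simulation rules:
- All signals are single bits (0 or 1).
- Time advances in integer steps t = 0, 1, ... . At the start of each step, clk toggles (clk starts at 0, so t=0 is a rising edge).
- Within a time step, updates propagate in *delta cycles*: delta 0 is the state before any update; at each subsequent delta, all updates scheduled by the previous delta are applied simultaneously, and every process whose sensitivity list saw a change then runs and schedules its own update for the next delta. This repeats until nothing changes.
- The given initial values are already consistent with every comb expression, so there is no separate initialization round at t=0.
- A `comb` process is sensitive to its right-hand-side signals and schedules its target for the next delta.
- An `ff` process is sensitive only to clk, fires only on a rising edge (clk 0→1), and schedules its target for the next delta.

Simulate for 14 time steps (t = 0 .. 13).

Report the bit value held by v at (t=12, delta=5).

t=0 Δ0: clk=0 p=1 u=0 q=0 v=0 x=1 r=1
  Δ1: clk:0→1
  Δ2: v:0→1
  Δ3: p:1→0, x:1→0
  Δ4: p:0→1, q:0→1
  Δ5: p:1→0
  (5Δ to stable)
t=1 Δ0: clk=1 p=0 u=0 q=1 v=1 x=0 r=1
  Δ1: clk:1→0
  (1Δ to stable)
t=2 Δ0: clk=0 p=0 u=0 q=1 v=1 x=0 r=1
  Δ1: clk:0→1
  Δ2: v:1→0
  Δ3: p:0→1, x:0→1
  Δ4: p:1→0, q:1→0
  Δ5: p:0→1
  (5Δ to stable)
t=3 Δ0: clk=1 p=1 u=0 q=0 v=0 x=1 r=1
  Δ1: clk:1→0
  (1Δ to stable)
t=4 Δ0: clk=0 p=1 u=0 q=0 v=0 x=1 r=1
  Δ1: clk:0→1
  Δ2: v:0→1
  Δ3: p:1→0, x:1→0
  Δ4: p:0→1, q:0→1
  Δ5: p:1→0
  (5Δ to stable)
t=5 Δ0: clk=1 p=0 u=0 q=1 v=1 x=0 r=1
  Δ1: clk:1→0
  (1Δ to stable)
t=6 Δ0: clk=0 p=0 u=0 q=1 v=1 x=0 r=1
  Δ1: clk:0→1
  Δ2: v:1→0
  Δ3: p:0→1, x:0→1
  Δ4: p:1→0, q:1→0
  Δ5: p:0→1
  (5Δ to stable)
t=7 Δ0: clk=1 p=1 u=0 q=0 v=0 x=1 r=1
  Δ1: clk:1→0
  (1Δ to stable)
t=8 Δ0: clk=0 p=1 u=0 q=0 v=0 x=1 r=1
  Δ1: clk:0→1
  Δ2: v:0→1
  Δ3: p:1→0, x:1→0
  Δ4: p:0→1, q:0→1
  Δ5: p:1→0
  (5Δ to stable)
t=9 Δ0: clk=1 p=0 u=0 q=1 v=1 x=0 r=1
  Δ1: clk:1→0
  (1Δ to stable)
t=10 Δ0: clk=0 p=0 u=0 q=1 v=1 x=0 r=1
  Δ1: clk:0→1
  Δ2: v:1→0
  Δ3: p:0→1, x:0→1
  Δ4: p:1→0, q:1→0
  Δ5: p:0→1
  (5Δ to stable)
t=11 Δ0: clk=1 p=1 u=0 q=0 v=0 x=1 r=1
  Δ1: clk:1→0
  (1Δ to stable)
t=12 Δ0: clk=0 p=1 u=0 q=0 v=0 x=1 r=1
  Δ1: clk:0→1
  Δ2: v:0→1
  Δ3: p:1→0, x:1→0
  Δ4: p:0→1, q:0→1
  Δ5: p:1→0
  (5Δ to stable)
t=13 Δ0: clk=1 p=0 u=0 q=1 v=1 x=0 r=1
  Δ1: clk:1→0
  (1Δ to stable)

1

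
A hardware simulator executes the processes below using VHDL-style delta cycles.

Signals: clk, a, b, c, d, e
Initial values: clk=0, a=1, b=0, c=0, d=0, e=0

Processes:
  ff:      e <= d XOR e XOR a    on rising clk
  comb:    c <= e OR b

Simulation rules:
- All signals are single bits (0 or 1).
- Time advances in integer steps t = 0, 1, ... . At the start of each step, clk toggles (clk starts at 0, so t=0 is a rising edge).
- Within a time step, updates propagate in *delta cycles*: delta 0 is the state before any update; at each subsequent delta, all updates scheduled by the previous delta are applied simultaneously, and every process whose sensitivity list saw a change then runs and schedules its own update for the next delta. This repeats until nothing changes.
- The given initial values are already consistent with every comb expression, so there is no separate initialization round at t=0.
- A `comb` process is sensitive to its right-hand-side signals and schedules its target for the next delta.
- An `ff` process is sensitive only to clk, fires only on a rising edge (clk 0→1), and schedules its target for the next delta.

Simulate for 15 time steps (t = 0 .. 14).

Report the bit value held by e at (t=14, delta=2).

t=0 Δ0: e=0 c=0 b=0 clk=0 a=1 d=0
  Δ1: clk:0→1
  Δ2: e:0→1
  Δ3: c:0→1
  (3Δ to stable)
t=1 Δ0: e=1 c=1 b=0 clk=1 a=1 d=0
  Δ1: clk:1→0
  (1Δ to stable)
t=2 Δ0: e=1 c=1 b=0 clk=0 a=1 d=0
  Δ1: clk:0→1
  Δ2: e:1→0
  Δ3: c:1→0
  (3Δ to stable)
t=3 Δ0: e=0 c=0 b=0 clk=1 a=1 d=0
  Δ1: clk:1→0
  (1Δ to stable)
t=4 Δ0: e=0 c=0 b=0 clk=0 a=1 d=0
  Δ1: clk:0→1
  Δ2: e:0→1
  Δ3: c:0→1
  (3Δ to stable)
t=5 Δ0: e=1 c=1 b=0 clk=1 a=1 d=0
  Δ1: clk:1→0
  (1Δ to stable)
t=6 Δ0: e=1 c=1 b=0 clk=0 a=1 d=0
  Δ1: clk:0→1
  Δ2: e:1→0
  Δ3: c:1→0
  (3Δ to stable)
t=7 Δ0: e=0 c=0 b=0 clk=1 a=1 d=0
  Δ1: clk:1→0
  (1Δ to stable)
t=8 Δ0: e=0 c=0 b=0 clk=0 a=1 d=0
  Δ1: clk:0→1
  Δ2: e:0→1
  Δ3: c:0→1
  (3Δ to stable)
t=9 Δ0: e=1 c=1 b=0 clk=1 a=1 d=0
  Δ1: clk:1→0
  (1Δ to stable)
t=10 Δ0: e=1 c=1 b=0 clk=0 a=1 d=0
  Δ1: clk:0→1
  Δ2: e:1→0
  Δ3: c:1→0
  (3Δ to stable)
t=11 Δ0: e=0 c=0 b=0 clk=1 a=1 d=0
  Δ1: clk:1→0
  (1Δ to stable)
t=12 Δ0: e=0 c=0 b=0 clk=0 a=1 d=0
  Δ1: clk:0→1
  Δ2: e:0→1
  Δ3: c:0→1
  (3Δ to stable)
t=13 Δ0: e=1 c=1 b=0 clk=1 a=1 d=0
  Δ1: clk:1→0
  (1Δ to stable)
t=14 Δ0: e=1 c=1 b=0 clk=0 a=1 d=0
  Δ1: clk:0→1
  Δ2: e:1→0
  Δ3: c:1→0
  (3Δ to stable)

0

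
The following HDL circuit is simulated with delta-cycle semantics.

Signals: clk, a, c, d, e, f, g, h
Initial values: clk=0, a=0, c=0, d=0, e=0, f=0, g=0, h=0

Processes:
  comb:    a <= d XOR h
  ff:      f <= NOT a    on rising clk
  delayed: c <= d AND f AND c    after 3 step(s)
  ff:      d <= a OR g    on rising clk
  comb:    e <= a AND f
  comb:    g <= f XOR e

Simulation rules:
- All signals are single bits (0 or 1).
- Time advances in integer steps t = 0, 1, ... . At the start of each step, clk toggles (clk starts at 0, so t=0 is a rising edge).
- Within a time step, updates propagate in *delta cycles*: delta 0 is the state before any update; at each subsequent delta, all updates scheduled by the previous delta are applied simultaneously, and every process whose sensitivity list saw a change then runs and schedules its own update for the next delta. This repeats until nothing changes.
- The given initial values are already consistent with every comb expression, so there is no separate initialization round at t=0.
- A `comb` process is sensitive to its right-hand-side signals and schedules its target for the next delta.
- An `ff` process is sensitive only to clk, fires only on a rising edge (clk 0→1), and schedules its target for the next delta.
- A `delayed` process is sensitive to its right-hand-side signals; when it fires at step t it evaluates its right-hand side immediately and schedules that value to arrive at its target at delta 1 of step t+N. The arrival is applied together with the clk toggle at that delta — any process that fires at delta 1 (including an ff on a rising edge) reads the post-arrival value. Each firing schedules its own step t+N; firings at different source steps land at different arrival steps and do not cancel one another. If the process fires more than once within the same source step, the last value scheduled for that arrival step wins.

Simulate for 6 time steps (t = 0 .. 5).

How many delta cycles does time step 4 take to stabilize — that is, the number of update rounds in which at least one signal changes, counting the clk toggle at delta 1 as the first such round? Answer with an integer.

4

t0.Δ0 c=0 h=0 d=0 a=0 f=0 e=0 g=0 clk=0
t0.Δ1 c=0 h=0 d=0 a=0 f=0 e=0 g=0 clk=1
t0.Δ2 c=0 h=0 d=0 a=0 f=1 e=0 g=0 clk=1
t0.Δ3 c=0 h=0 d=0 a=0 f=1 e=0 g=1 clk=1
t1.Δ0 c=0 h=0 d=0 a=0 f=1 e=0 g=1 clk=1
t1.Δ1 c=0 h=0 d=0 a=0 f=1 e=0 g=1 clk=0
t2.Δ0 c=0 h=0 d=0 a=0 f=1 e=0 g=1 clk=0
t2.Δ1 c=0 h=0 d=0 a=0 f=1 e=0 g=1 clk=1
t2.Δ2 c=0 h=0 d=1 a=0 f=1 e=0 g=1 clk=1
t2.Δ3 c=0 h=0 d=1 a=1 f=1 e=0 g=1 clk=1
t2.Δ4 c=0 h=0 d=1 a=1 f=1 e=1 g=1 clk=1
t2.Δ5 c=0 h=0 d=1 a=1 f=1 e=1 g=0 clk=1
t3.Δ0 c=0 h=0 d=1 a=1 f=1 e=1 g=0 clk=1
t3.Δ1 c=0 h=0 d=1 a=1 f=1 e=1 g=0 clk=0
t4.Δ0 c=0 h=0 d=1 a=1 f=1 e=1 g=0 clk=0
t4.Δ1 c=0 h=0 d=1 a=1 f=1 e=1 g=0 clk=1
t4.Δ2 c=0 h=0 d=1 a=1 f=0 e=1 g=0 clk=1
t4.Δ3 c=0 h=0 d=1 a=1 f=0 e=0 g=1 clk=1
t4.Δ4 c=0 h=0 d=1 a=1 f=0 e=0 g=0 clk=1
t5.Δ0 c=0 h=0 d=1 a=1 f=0 e=0 g=0 clk=1
t5.Δ1 c=0 h=0 d=1 a=1 f=0 e=0 g=0 clk=0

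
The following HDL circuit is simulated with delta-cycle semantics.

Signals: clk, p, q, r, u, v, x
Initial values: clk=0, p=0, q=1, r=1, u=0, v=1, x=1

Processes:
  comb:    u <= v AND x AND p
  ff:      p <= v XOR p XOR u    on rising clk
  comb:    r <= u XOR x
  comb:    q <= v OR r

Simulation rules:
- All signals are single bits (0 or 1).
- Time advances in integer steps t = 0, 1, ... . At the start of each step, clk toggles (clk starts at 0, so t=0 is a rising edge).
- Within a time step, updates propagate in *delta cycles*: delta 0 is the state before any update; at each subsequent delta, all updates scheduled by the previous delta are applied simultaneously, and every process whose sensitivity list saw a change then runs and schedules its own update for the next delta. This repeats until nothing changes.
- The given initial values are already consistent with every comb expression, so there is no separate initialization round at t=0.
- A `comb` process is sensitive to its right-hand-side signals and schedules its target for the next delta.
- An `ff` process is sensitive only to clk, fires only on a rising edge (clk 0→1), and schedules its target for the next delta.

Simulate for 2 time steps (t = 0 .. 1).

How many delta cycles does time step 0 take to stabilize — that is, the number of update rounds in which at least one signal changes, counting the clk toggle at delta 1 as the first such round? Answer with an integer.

[bits: r,q,u,v,x,clk,p]
t=0: Δ0=1101100 Δ1=1101110 Δ2=1101111 Δ3=1111111 Δ4=0111111 | 4Δ
t=1: Δ0=0111111 Δ1=0111101 | 1Δ

4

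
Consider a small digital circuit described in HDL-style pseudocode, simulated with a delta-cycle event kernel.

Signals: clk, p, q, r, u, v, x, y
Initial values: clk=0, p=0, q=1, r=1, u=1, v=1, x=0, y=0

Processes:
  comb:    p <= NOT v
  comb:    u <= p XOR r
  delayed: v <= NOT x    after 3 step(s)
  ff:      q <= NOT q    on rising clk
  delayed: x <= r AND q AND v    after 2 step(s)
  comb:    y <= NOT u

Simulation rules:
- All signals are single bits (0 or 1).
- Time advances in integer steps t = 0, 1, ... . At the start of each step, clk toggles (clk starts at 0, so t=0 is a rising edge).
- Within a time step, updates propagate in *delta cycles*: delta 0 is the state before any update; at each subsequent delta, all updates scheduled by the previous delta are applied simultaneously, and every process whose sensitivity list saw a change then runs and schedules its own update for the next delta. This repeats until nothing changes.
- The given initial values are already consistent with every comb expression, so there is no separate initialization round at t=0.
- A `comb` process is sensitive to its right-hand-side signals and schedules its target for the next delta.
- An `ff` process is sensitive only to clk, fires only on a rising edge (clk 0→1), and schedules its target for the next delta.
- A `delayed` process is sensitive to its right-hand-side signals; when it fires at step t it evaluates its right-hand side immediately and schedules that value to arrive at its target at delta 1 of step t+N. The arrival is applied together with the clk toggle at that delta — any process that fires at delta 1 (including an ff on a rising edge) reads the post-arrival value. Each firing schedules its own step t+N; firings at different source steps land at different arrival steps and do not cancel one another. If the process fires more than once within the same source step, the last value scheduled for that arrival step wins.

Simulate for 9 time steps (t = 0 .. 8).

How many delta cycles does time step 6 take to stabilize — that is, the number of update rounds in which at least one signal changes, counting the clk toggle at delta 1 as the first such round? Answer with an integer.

2

[bits: p,r,v,clk,u,y,x,q]
t=0: Δ0=01101001 Δ1=01111001 Δ2=01111000 | 2Δ
t=1: Δ0=01111000 Δ1=01101000 | 1Δ
t=2: Δ0=01101000 Δ1=01111000 Δ2=01111001 | 2Δ
t=3: Δ0=01111001 Δ1=01101001 | 1Δ
t=4: Δ0=01101001 Δ1=01111011 Δ2=01111010 | 2Δ
t=5: Δ0=01111010 Δ1=01101010 | 1Δ
t=6: Δ0=01101010 Δ1=01111000 Δ2=01111001 | 2Δ
t=7: Δ0=01111001 Δ1=01001001 Δ2=11001001 Δ3=11000001 Δ4=11000101 | 4Δ
t=8: Δ0=11000101 Δ1=11010111 Δ2=11010110 | 2Δ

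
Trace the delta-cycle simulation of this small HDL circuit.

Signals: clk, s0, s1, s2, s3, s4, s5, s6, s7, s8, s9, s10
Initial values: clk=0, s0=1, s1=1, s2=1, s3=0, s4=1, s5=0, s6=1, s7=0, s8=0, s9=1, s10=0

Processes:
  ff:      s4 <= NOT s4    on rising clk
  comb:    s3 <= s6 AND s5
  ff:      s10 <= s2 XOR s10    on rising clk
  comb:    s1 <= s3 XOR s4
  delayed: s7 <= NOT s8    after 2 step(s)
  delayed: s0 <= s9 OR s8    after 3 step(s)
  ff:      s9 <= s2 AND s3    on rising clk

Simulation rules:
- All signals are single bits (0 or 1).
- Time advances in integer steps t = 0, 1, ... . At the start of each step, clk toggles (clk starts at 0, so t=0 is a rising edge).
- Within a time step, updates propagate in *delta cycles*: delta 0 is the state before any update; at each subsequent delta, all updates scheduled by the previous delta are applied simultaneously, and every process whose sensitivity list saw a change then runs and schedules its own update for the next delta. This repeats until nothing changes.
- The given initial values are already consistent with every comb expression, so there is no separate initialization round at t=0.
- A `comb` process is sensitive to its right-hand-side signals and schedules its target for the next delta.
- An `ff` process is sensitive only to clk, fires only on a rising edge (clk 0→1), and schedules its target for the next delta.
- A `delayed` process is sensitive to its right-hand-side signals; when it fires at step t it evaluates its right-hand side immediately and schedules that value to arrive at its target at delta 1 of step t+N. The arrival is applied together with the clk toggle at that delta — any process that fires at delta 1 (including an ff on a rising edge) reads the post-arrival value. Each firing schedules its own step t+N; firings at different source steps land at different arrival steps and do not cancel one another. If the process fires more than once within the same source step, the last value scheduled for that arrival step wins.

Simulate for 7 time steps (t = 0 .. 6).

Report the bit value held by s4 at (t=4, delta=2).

t0.Δ0 s7=0 s3=0 clk=0 s10=0 s5=0 s1=1 s4=1 s2=1 s6=1 s9=1 s0=1 s8=0
t0.Δ1 s7=0 s3=0 clk=1 s10=0 s5=0 s1=1 s4=1 s2=1 s6=1 s9=1 s0=1 s8=0
t0.Δ2 s7=0 s3=0 clk=1 s10=1 s5=0 s1=1 s4=0 s2=1 s6=1 s9=0 s0=1 s8=0
t0.Δ3 s7=0 s3=0 clk=1 s10=1 s5=0 s1=0 s4=0 s2=1 s6=1 s9=0 s0=1 s8=0
t1.Δ0 s7=0 s3=0 clk=1 s10=1 s5=0 s1=0 s4=0 s2=1 s6=1 s9=0 s0=1 s8=0
t1.Δ1 s7=0 s3=0 clk=0 s10=1 s5=0 s1=0 s4=0 s2=1 s6=1 s9=0 s0=1 s8=0
t2.Δ0 s7=0 s3=0 clk=0 s10=1 s5=0 s1=0 s4=0 s2=1 s6=1 s9=0 s0=1 s8=0
t2.Δ1 s7=0 s3=0 clk=1 s10=1 s5=0 s1=0 s4=0 s2=1 s6=1 s9=0 s0=1 s8=0
t2.Δ2 s7=0 s3=0 clk=1 s10=0 s5=0 s1=0 s4=1 s2=1 s6=1 s9=0 s0=1 s8=0
t2.Δ3 s7=0 s3=0 clk=1 s10=0 s5=0 s1=1 s4=1 s2=1 s6=1 s9=0 s0=1 s8=0
t3.Δ0 s7=0 s3=0 clk=1 s10=0 s5=0 s1=1 s4=1 s2=1 s6=1 s9=0 s0=1 s8=0
t3.Δ1 s7=0 s3=0 clk=0 s10=0 s5=0 s1=1 s4=1 s2=1 s6=1 s9=0 s0=0 s8=0
t4.Δ0 s7=0 s3=0 clk=0 s10=0 s5=0 s1=1 s4=1 s2=1 s6=1 s9=0 s0=0 s8=0
t4.Δ1 s7=0 s3=0 clk=1 s10=0 s5=0 s1=1 s4=1 s2=1 s6=1 s9=0 s0=0 s8=0
t4.Δ2 s7=0 s3=0 clk=1 s10=1 s5=0 s1=1 s4=0 s2=1 s6=1 s9=0 s0=0 s8=0
t4.Δ3 s7=0 s3=0 clk=1 s10=1 s5=0 s1=0 s4=0 s2=1 s6=1 s9=0 s0=0 s8=0
t5.Δ0 s7=0 s3=0 clk=1 s10=1 s5=0 s1=0 s4=0 s2=1 s6=1 s9=0 s0=0 s8=0
t5.Δ1 s7=0 s3=0 clk=0 s10=1 s5=0 s1=0 s4=0 s2=1 s6=1 s9=0 s0=0 s8=0
t6.Δ0 s7=0 s3=0 clk=0 s10=1 s5=0 s1=0 s4=0 s2=1 s6=1 s9=0 s0=0 s8=0
t6.Δ1 s7=0 s3=0 clk=1 s10=1 s5=0 s1=0 s4=0 s2=1 s6=1 s9=0 s0=0 s8=0
t6.Δ2 s7=0 s3=0 clk=1 s10=0 s5=0 s1=0 s4=1 s2=1 s6=1 s9=0 s0=0 s8=0
t6.Δ3 s7=0 s3=0 clk=1 s10=0 s5=0 s1=1 s4=1 s2=1 s6=1 s9=0 s0=0 s8=0

0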